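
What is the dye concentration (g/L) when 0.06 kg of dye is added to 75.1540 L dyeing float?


Formula: Conc = dye_mass(kg) / volume(L) * 1000
Substituting: Conc = 0.06 / 75.1540 * 1000
Result: 0.7984 g/L


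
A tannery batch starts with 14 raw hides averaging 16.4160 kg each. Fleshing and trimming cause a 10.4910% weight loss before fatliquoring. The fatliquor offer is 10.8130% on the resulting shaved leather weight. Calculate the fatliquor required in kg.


Total_raw = N * avg_wt = 14 * 16.4160 = 229.8240 kg
Substrate = Total_raw * (1 - loss/100) = 229.8240 * (1 - 10.4910/100) = 205.7132 kg
Fat = Substrate * pct / 100 = 205.7132 * 10.8130 / 100 = 22.2438 kg


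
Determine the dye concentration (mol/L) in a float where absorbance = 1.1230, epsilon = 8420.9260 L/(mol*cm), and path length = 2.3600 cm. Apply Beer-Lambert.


Formula: c = A / (epsilon * l)
Substituting: c = 1.1230 / (8420.9260 * 2.3600)
Result: 5.6508e-05 mol/L


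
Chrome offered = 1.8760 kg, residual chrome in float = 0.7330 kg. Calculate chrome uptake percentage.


Formula: Uptake = (offered - residual) / offered * 100
Substituting: Uptake = (1.8760 - 0.7330) / 1.8760 * 100
Result: 60.9275 %


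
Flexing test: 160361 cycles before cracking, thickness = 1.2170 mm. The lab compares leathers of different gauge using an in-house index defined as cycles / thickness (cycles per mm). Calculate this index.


Formula: Index = cycles / thickness
Substituting: Index = 160361 / 1.2170
Result: 131767.4610 cycles/mm


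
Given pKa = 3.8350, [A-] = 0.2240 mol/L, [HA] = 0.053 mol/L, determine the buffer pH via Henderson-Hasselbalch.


ratio = [A-] / [HA] = 0.2240 / 0.053 = 4.2264
log10(ratio) = 0.6260
pH = pKa + log10(ratio) = 3.8350 + 0.6260 = 4.4610


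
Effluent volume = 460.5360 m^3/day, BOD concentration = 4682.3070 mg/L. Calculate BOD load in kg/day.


Formula: BOD_load = volume * conc / 1000
Substituting: BOD_load = 460.5360 * 4682.3070 / 1000
Result: 2156.3709 kg/day


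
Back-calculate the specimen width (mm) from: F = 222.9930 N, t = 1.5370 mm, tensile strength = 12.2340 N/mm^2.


Formula: w = F / (TS * t)
Substituting: w = 222.9930 / (12.2340 * 1.5370)
Result: 11.8590 mm


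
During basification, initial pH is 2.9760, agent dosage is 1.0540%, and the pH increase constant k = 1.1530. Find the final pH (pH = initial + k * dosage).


Formula: pH_final = pH_initial + k * base_pct
Substituting: pH_final = 2.9760 + 1.1530 * 1.0540
Result: 4.1913


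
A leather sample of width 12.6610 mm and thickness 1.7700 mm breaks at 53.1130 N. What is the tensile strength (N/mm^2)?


Formula: TS = force / (width * thickness)
Substituting: TS = 53.1130 / (12.6610 * 1.7700)
Result: 2.3701 N/mm^2


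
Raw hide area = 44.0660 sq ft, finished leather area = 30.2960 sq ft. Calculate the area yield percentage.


Formula: Yield = finished / raw * 100
Substituting: Yield = 30.2960 / 44.0660 * 100
Result: 68.7514 %


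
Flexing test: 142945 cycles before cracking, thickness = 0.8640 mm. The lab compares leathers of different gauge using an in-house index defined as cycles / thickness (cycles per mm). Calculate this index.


Formula: Index = cycles / thickness
Substituting: Index = 142945 / 0.8640
Result: 165445.6019 cycles/mm


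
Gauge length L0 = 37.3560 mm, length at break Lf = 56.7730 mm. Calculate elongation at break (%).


Formula: Elongation = (Lf - L0) / L0 * 100
Substituting: Elongation = (56.7730 - 37.3560) / 37.3560 * 100
Result: 51.9783 %


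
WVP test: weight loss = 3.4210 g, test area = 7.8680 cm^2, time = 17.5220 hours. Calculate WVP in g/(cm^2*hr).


Formula: WVP = loss / (area * time)
Substituting: WVP = 3.4210 / (7.8680 * 17.5220)
Result: 0.0248145 g/(cm^2*hr)


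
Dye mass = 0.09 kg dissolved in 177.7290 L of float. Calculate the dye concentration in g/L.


Formula: Conc = dye_mass(kg) / volume(L) * 1000
Substituting: Conc = 0.09 / 177.7290 * 1000
Result: 0.5064 g/L


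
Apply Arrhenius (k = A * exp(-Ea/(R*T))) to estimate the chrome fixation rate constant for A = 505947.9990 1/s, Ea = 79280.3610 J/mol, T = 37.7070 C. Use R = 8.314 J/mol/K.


T_K = T_C + 273.15 = 37.7070 + 273.15 = 310.8570 K
exponent = -Ea / (R * T_K) = -79280.3610 / (8.314 * 310.8570) = -30.6757
k = A * exp(exponent) = 505947.9990 * exp(-30.6757) = 2.4088e-08 1/s


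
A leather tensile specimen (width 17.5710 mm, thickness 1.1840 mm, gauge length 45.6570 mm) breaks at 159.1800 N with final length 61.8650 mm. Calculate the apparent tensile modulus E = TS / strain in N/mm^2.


TS = F / (w * t) = 159.1800 / (17.5710 * 1.1840) = 7.6514 N/mm^2
strain = (Lf - L0) / L0 = (61.8650 - 45.6570) / 45.6570 = 0.3550
E = TS / strain = 7.6514 / 0.3550 = 21.5535 N/mm^2


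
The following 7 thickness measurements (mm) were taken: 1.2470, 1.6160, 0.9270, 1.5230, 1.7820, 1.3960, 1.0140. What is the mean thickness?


Formula: Average = sum / n
Substituting: Average = 9.5050 / 7
Result: 1.3579 mm


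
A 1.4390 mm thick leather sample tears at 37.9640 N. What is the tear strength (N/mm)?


Formula: Tear strength = force / thickness
Substituting: Tear strength = 37.9640 / 1.4390
Result: 26.3822 N/mm


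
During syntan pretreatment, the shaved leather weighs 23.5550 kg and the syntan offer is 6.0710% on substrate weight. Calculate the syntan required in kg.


Formula: Syntan = substrate * pct / 100
Substituting: Syntan = 23.5550 * 6.0710 / 100
Result: 1.4300 kg


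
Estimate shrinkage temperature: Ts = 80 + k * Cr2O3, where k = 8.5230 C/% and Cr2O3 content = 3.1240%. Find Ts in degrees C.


Formula: Ts = 80 + k * Cr2O3
Substituting: Ts = 80 + 8.5230 * 3.1240
Result: 106.6259 C


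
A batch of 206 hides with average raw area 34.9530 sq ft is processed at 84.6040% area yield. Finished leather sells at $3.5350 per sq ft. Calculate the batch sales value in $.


Raw_total = N * avg_area = 206 * 34.9530 = 7200.3180 sq ft
Finished = Raw_total * yield / 100 = 7200.3180 * 84.6040 / 100 = 6091.7570 sq ft
Value = Finished * price = 6091.7570 * 3.5350 = 21534.3611 $


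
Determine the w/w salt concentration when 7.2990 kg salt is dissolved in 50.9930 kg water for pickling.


Formula: Conc = salt / (water + salt) * 100
Substituting: Conc = 7.2990 / (50.9930 + 7.2990) * 100
Result: 12.5214 %


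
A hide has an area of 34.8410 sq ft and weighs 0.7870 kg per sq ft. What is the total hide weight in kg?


Formula: Weight = area * weight_per_sqft
Substituting: Weight = 34.8410 * 0.7870
Result: 27.4199 kg


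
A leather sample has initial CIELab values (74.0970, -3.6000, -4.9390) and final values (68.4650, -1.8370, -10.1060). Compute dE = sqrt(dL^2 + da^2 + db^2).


dL = -5.6320, da = 1.7630, db = -5.1670
dE = sqrt((-5.6320)^2 + 1.7630^2 + (-5.1670)^2) = 7.8438


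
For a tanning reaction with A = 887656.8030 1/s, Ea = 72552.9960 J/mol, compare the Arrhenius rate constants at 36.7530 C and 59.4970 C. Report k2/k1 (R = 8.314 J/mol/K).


T1 = 36.7530 + 273.15 = 309.9030 K; T2 = 59.4970 + 273.15 = 332.6470 K
k1 = A * exp(-Ea/(R*T1)) = 887656.8030 * exp(-72552.9960/(8.314*309.9030)) = 5.2346e-07 1/s
k2 = A * exp(-Ea/(R*T2)) = 887656.8030 * exp(-72552.9960/(8.314*332.6470)) = 3.5895e-06 1/s
k2/k1 = 3.5895e-06 / 5.2346e-07 = 6.8573


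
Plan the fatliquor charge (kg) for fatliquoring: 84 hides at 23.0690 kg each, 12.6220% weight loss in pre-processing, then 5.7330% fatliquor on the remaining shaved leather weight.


Total_raw = N * avg_wt = 84 * 23.0690 = 1937.7960 kg
Substrate = Total_raw * (1 - loss/100) = 1937.7960 * (1 - 12.6220/100) = 1693.2074 kg
Fat = Substrate * pct / 100 = 1693.2074 * 5.7330 / 100 = 97.0716 kg


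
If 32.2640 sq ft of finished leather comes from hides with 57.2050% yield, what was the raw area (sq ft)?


Formula: raw = finished * 100 / yield
Substituting: raw = 32.2640 * 100 / 57.2050
Result: 56.4007 sq ft


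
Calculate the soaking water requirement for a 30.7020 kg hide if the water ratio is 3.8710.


Formula: Water = hide_weight * ratio
Substituting: Water = 30.7020 * 3.8710
Result: 118.8474 kg


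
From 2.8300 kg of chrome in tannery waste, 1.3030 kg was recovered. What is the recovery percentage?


Formula: Recovery = recovered / input * 100
Substituting: Recovery = 1.3030 / 2.8300 * 100
Result: 46.0424 %


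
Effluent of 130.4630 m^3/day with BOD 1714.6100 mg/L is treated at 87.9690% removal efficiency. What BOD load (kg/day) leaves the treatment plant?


Load_in = volume * conc / 1000 = 130.4630 * 1714.6100 / 1000 = 223.6932 kg/day
Removed = Load_in * eff / 100 = 223.6932 * 87.9690 / 100 = 196.7806 kg/day
Load_out = Load_in - Removed = 223.6932 - 196.7806 = 26.9125 kg/day


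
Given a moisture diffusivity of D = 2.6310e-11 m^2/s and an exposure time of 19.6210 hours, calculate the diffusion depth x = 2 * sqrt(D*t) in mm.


t = 19.6210 hr * 3600 = 70635.6000 s
D * t = 2.6310e-11 * 70635.6000 = 1.8584e-06
x = 2 * sqrt(D*t) = 2 * sqrt(1.8584e-06) = 0.00272648 m = 2.7265 mm


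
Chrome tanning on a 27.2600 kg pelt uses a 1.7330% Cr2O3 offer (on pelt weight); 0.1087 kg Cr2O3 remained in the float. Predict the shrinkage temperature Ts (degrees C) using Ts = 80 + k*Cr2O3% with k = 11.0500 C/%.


Offered = pelt * offer_pct / 100 = 27.2600 * 1.7330 / 100 = 0.4724 kg
Uptake = offered - residual = 0.4724 - 0.1087 = 0.3637 kg
Cr2O3% on pelt = uptake / pelt * 100 = 0.3637 / 27.2600 * 100 = 1.3342 %
Ts = 80 + k * Cr2O3% = 80 + 11.0500 * 1.3342 = 94.7434 C


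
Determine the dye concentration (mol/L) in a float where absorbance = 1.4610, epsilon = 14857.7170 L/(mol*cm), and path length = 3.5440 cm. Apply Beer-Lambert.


Formula: c = A / (epsilon * l)
Substituting: c = 1.4610 / (14857.7170 * 3.5440)
Result: 2.7746e-05 mol/L


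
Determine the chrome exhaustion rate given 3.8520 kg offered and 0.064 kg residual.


Formula: Uptake = (offered - residual) / offered * 100
Substituting: Uptake = (3.8520 - 0.064) / 3.8520 * 100
Result: 98.3385 %


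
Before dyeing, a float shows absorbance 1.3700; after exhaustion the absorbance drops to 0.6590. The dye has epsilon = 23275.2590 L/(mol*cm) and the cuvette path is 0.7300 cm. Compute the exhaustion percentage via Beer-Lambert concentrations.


c_initial = A_i / (epsilon * l) = 1.3700 / (23275.2590 * 0.7300) = 8.0631e-05 mol/L
c_final = A_f / (epsilon * l) = 0.6590 / (23275.2590 * 0.7300) = 3.8785e-05 mol/L
Exhaustion = (c_initial - c_final) / c_initial * 100 = (8.0631e-05 - 3.8785e-05) / 8.0631e-05 * 100 = 51.8978 %


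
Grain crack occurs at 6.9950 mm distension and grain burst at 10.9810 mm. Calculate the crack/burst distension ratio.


Formula: Ratio = crack / burst
Substituting: Ratio = 6.9950 / 10.9810
Result: 0.6370


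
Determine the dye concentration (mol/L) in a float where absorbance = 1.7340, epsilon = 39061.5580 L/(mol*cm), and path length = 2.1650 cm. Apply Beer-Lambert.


Formula: c = A / (epsilon * l)
Substituting: c = 1.7340 / (39061.5580 * 2.1650)
Result: 2.0504e-05 mol/L


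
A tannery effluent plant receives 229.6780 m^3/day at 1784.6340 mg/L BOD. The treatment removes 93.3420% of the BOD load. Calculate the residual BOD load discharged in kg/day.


Load_in = volume * conc / 1000 = 229.6780 * 1784.6340 / 1000 = 409.8912 kg/day
Removed = Load_in * eff / 100 = 409.8912 * 93.3420 / 100 = 382.6006 kg/day
Load_out = Load_in - Removed = 409.8912 - 382.6006 = 27.2906 kg/day


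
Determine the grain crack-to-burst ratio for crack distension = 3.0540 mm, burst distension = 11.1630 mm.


Formula: Ratio = crack / burst
Substituting: Ratio = 3.0540 / 11.1630
Result: 0.2736


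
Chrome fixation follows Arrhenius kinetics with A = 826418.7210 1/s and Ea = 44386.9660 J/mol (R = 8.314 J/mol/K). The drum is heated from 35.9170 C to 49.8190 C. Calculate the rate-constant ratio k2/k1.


T1 = 35.9170 + 273.15 = 309.0670 K; T2 = 49.8190 + 273.15 = 322.9690 K
k1 = A * exp(-Ea/(R*T1)) = 826418.7210 * exp(-44386.9660/(8.314*309.0670)) = 0.0260135 1/s
k2 = A * exp(-Ea/(R*T2)) = 826418.7210 * exp(-44386.9660/(8.314*322.9690)) = 0.0547165 1/s
k2/k1 = 0.0547165 / 0.0260135 = 2.1034


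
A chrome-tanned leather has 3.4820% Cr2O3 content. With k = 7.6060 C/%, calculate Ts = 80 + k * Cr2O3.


Formula: Ts = 80 + k * Cr2O3
Substituting: Ts = 80 + 7.6060 * 3.4820
Result: 106.4841 C


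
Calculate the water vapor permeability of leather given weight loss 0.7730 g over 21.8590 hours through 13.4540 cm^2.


Formula: WVP = loss / (area * time)
Substituting: WVP = 0.7730 / (13.4540 * 21.8590)
Result: 0.00262844 g/(cm^2*hr)


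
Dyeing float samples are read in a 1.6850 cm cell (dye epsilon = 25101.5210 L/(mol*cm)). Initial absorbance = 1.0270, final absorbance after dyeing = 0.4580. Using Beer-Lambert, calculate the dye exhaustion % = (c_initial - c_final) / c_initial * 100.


c_initial = A_i / (epsilon * l) = 1.0270 / (25101.5210 * 1.6850) = 2.4281e-05 mol/L
c_final = A_f / (epsilon * l) = 0.4580 / (25101.5210 * 1.6850) = 1.0828e-05 mol/L
Exhaustion = (c_initial - c_final) / c_initial * 100 = (2.4281e-05 - 1.0828e-05) / 2.4281e-05 * 100 = 55.4041 %


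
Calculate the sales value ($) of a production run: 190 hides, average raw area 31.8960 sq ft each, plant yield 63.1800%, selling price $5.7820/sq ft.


Raw_total = N * avg_area = 190 * 31.8960 = 6060.2400 sq ft
Finished = Raw_total * yield / 100 = 6060.2400 * 63.1800 / 100 = 3828.8596 sq ft
Value = Finished * price = 3828.8596 * 5.7820 = 22138.4664 $


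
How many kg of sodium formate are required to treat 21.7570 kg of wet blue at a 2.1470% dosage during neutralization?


Formula: Neutralizer = substrate * pct / 100
Substituting: Neutralizer = 21.7570 * 2.1470 / 100
Result: 0.4671 kg


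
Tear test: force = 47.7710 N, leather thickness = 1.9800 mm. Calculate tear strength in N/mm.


Formula: Tear strength = force / thickness
Substituting: Tear strength = 47.7710 / 1.9800
Result: 24.1268 N/mm


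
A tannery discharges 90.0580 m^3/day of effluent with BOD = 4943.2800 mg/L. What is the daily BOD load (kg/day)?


Formula: BOD_load = volume * conc / 1000
Substituting: BOD_load = 90.0580 * 4943.2800 / 1000
Result: 445.1819 kg/day


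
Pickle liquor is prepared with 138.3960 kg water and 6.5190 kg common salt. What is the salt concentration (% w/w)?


Formula: Conc = salt / (water + salt) * 100
Substituting: Conc = 6.5190 / (138.3960 + 6.5190) * 100
Result: 4.4985 %


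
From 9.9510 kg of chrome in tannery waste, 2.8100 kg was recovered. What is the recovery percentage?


Formula: Recovery = recovered / input * 100
Substituting: Recovery = 2.8100 / 9.9510 * 100
Result: 28.2384 %


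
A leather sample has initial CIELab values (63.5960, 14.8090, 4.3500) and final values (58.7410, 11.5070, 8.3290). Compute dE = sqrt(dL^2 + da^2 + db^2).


dL = -4.8550, da = -3.3020, db = 3.9790
dE = sqrt((-4.8550)^2 + (-3.3020)^2 + 3.9790^2) = 7.0927


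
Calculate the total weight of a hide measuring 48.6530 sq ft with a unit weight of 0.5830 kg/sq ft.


Formula: Weight = area * weight_per_sqft
Substituting: Weight = 48.6530 * 0.5830
Result: 28.3647 kg


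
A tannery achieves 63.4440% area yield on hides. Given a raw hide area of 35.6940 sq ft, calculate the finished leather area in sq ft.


Formula: finished = raw * yield / 100
Substituting: finished = 35.6940 * 63.4440 / 100
Result: 22.6457 sq ft


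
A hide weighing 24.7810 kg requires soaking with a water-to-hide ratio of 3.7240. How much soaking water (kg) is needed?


Formula: Water = hide_weight * ratio
Substituting: Water = 24.7810 * 3.7240
Result: 92.2844 kg


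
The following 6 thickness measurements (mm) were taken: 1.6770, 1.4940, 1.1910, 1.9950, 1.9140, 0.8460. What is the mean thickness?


Formula: Average = sum / n
Substituting: Average = 9.1170 / 6
Result: 1.5195 mm


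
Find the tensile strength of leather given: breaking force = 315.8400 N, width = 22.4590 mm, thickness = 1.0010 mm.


Formula: TS = force / (width * thickness)
Substituting: TS = 315.8400 / (22.4590 * 1.0010)
Result: 14.0489 N/mm^2


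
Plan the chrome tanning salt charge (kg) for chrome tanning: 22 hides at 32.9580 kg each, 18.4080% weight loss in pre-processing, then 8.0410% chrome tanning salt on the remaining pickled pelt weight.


Total_raw = N * avg_wt = 22 * 32.9580 = 725.0760 kg
Substrate = Total_raw * (1 - loss/100) = 725.0760 * (1 - 18.4080/100) = 591.6040 kg
Chrome = Substrate * pct / 100 = 591.6040 * 8.0410 / 100 = 47.5709 kg


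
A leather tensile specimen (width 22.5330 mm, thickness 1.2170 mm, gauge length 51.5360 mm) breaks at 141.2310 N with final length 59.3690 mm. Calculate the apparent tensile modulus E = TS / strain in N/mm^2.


TS = F / (w * t) = 141.2310 / (22.5330 * 1.2170) = 5.1502 N/mm^2
strain = (Lf - L0) / L0 = (59.3690 - 51.5360) / 51.5360 = 0.1520
E = TS / strain = 5.1502 / 0.1520 = 33.8847 N/mm^2


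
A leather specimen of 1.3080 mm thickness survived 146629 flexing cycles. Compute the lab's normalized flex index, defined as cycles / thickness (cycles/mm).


Formula: Index = cycles / thickness
Substituting: Index = 146629 / 1.3080
Result: 112101.6820 cycles/mm


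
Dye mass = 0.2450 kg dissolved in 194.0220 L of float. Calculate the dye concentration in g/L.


Formula: Conc = dye_mass(kg) / volume(L) * 1000
Substituting: Conc = 0.2450 / 194.0220 * 1000
Result: 1.2627 g/L


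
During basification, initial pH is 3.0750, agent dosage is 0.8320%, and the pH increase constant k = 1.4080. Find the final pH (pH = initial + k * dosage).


Formula: pH_final = pH_initial + k * base_pct
Substituting: pH_final = 3.0750 + 1.4080 * 0.8320
Result: 4.2465


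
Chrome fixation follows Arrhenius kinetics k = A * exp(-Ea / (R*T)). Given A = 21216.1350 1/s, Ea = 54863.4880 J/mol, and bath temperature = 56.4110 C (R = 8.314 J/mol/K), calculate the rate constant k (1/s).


T_K = T_C + 273.15 = 56.4110 + 273.15 = 329.5610 K
exponent = -Ea / (R * T_K) = -54863.4880 / (8.314 * 329.5610) = -20.0234
k = A * exp(exponent) = 21216.1350 * exp(-20.0234) = 4.2719e-05 1/s


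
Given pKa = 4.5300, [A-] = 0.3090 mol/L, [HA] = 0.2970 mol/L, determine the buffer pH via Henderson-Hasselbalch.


ratio = [A-] / [HA] = 0.3090 / 0.2970 = 1.0404
log10(ratio) = 0.017202
pH = pKa + log10(ratio) = 4.5300 + 0.017202 = 4.5472


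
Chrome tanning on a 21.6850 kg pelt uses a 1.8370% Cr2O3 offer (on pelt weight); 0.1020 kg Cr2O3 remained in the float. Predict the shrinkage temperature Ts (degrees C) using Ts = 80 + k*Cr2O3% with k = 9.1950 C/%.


Offered = pelt * offer_pct / 100 = 21.6850 * 1.8370 / 100 = 0.3984 kg
Uptake = offered - residual = 0.3984 - 0.1020 = 0.2964 kg
Cr2O3% on pelt = uptake / pelt * 100 = 0.2964 / 21.6850 * 100 = 1.3666 %
Ts = 80 + k * Cr2O3% = 80 + 9.1950 * 1.3666 = 92.5662 C


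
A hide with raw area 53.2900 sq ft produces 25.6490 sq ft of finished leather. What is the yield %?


Formula: Yield = finished / raw * 100
Substituting: Yield = 25.6490 / 53.2900 * 100
Result: 48.1310 %


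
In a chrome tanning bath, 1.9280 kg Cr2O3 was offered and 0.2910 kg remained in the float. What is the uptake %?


Formula: Uptake = (offered - residual) / offered * 100
Substituting: Uptake = (1.9280 - 0.2910) / 1.9280 * 100
Result: 84.9066 %


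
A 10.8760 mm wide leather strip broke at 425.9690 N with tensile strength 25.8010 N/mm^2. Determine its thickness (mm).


Formula: t = F / (TS * w)
Substituting: t = 425.9690 / (25.8010 * 10.8760)
Result: 1.5180 mm


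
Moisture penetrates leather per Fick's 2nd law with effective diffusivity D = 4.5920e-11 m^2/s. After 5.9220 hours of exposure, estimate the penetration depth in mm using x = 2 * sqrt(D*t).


t = 5.9220 hr * 3600 = 21319.2000 s
D * t = 4.5920e-11 * 21319.2000 = 9.7898e-07
x = 2 * sqrt(D*t) = 2 * sqrt(9.7898e-07) = 0.00197887 m = 1.9789 mm


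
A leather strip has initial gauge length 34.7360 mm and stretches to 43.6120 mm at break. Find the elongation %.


Formula: Elongation = (Lf - L0) / L0 * 100
Substituting: Elongation = (43.6120 - 34.7360) / 34.7360 * 100
Result: 25.5527 %


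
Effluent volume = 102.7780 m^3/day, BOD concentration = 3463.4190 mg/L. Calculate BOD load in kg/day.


Formula: BOD_load = volume * conc / 1000
Substituting: BOD_load = 102.7780 * 3463.4190 / 1000
Result: 355.9633 kg/day


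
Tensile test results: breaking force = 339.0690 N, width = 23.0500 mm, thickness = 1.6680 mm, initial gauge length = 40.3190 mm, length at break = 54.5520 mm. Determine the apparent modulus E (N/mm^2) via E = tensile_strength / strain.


TS = F / (w * t) = 339.0690 / (23.0500 * 1.6680) = 8.8190 N/mm^2
strain = (Lf - L0) / L0 = (54.5520 - 40.3190) / 40.3190 = 0.3530
E = TS / strain = 8.8190 / 0.3530 = 24.9824 N/mm^2


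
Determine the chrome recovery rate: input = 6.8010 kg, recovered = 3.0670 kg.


Formula: Recovery = recovered / input * 100
Substituting: Recovery = 3.0670 / 6.8010 * 100
Result: 45.0963 %


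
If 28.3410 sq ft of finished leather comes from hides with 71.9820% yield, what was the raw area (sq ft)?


Formula: raw = finished * 100 / yield
Substituting: raw = 28.3410 * 100 / 71.9820
Result: 39.3723 sq ft


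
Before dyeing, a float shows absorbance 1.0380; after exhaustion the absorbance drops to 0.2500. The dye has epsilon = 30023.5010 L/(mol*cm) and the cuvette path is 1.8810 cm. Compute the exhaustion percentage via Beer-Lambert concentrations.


c_initial = A_i / (epsilon * l) = 1.0380 / (30023.5010 * 1.8810) = 1.8380e-05 mol/L
c_final = A_f / (epsilon * l) = 0.2500 / (30023.5010 * 1.8810) = 4.4268e-06 mol/L
Exhaustion = (c_initial - c_final) / c_initial * 100 = (1.8380e-05 - 4.4268e-06) / 1.8380e-05 * 100 = 75.9152 %


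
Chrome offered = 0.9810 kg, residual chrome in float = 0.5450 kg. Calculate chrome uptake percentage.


Formula: Uptake = (offered - residual) / offered * 100
Substituting: Uptake = (0.9810 - 0.5450) / 0.9810 * 100
Result: 44.4444 %


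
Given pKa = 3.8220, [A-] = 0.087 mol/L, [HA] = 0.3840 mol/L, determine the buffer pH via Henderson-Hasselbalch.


ratio = [A-] / [HA] = 0.087 / 0.3840 = 0.2266
log10(ratio) = -0.6448
pH = pKa + log10(ratio) = 3.8220 - 0.6448 = 3.1772


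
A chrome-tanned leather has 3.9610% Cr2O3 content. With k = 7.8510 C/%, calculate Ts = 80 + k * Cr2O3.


Formula: Ts = 80 + k * Cr2O3
Substituting: Ts = 80 + 7.8510 * 3.9610
Result: 111.0978 C


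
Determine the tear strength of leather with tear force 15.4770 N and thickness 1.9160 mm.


Formula: Tear strength = force / thickness
Substituting: Tear strength = 15.4770 / 1.9160
Result: 8.0778 N/mm


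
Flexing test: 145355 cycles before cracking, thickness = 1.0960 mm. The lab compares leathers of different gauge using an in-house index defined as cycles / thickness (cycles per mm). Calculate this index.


Formula: Index = cycles / thickness
Substituting: Index = 145355 / 1.0960
Result: 132623.1752 cycles/mm


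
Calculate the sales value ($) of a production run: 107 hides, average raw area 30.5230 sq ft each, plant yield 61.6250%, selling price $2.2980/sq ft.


Raw_total = N * avg_area = 107 * 30.5230 = 3265.9610 sq ft
Finished = Raw_total * yield / 100 = 3265.9610 * 61.6250 / 100 = 2012.6485 sq ft
Value = Finished * price = 2012.6485 * 2.2980 = 4625.0662 $


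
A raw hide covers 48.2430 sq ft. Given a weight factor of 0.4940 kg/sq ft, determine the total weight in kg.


Formula: Weight = area * weight_per_sqft
Substituting: Weight = 48.2430 * 0.4940
Result: 23.8320 kg


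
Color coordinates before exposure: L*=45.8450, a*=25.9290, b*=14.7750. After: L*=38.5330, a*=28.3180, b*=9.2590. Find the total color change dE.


dL = -7.3120, da = 2.3890, db = -5.5160
dE = sqrt((-7.3120)^2 + 2.3890^2 + (-5.5160)^2) = 9.4657


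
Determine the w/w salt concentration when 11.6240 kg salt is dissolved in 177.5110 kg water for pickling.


Formula: Conc = salt / (water + salt) * 100
Substituting: Conc = 11.6240 / (177.5110 + 11.6240) * 100
Result: 6.1459 %


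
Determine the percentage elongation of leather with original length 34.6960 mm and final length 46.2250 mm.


Formula: Elongation = (Lf - L0) / L0 * 100
Substituting: Elongation = (46.2250 - 34.6960) / 34.6960 * 100
Result: 33.2286 %


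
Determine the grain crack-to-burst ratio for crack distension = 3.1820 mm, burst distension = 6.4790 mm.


Formula: Ratio = crack / burst
Substituting: Ratio = 3.1820 / 6.4790
Result: 0.4911


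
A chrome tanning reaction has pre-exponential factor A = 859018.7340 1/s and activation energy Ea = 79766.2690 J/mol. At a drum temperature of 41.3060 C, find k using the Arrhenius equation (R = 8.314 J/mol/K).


T_K = T_C + 273.15 = 41.3060 + 273.15 = 314.4560 K
exponent = -Ea / (R * T_K) = -79766.2690 / (8.314 * 314.4560) = -30.5105
k = A * exp(exponent) = 859018.7340 * exp(-30.5105) = 4.8246e-08 1/s


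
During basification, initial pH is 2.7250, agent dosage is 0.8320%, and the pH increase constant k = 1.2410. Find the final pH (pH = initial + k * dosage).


Formula: pH_final = pH_initial + k * base_pct
Substituting: pH_final = 2.7250 + 1.2410 * 0.8320
Result: 3.7575


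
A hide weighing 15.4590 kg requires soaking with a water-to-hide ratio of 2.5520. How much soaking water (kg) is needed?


Formula: Water = hide_weight * ratio
Substituting: Water = 15.4590 * 2.5520
Result: 39.4514 kg


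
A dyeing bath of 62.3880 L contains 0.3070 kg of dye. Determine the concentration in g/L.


Formula: Conc = dye_mass(kg) / volume(L) * 1000
Substituting: Conc = 0.3070 / 62.3880 * 1000
Result: 4.9208 g/L


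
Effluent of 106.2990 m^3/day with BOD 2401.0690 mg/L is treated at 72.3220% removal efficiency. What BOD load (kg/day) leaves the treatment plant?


Load_in = volume * conc / 1000 = 106.2990 * 2401.0690 / 1000 = 255.2312 kg/day
Removed = Load_in * eff / 100 = 255.2312 * 72.3220 / 100 = 184.5883 kg/day
Load_out = Load_in - Removed = 255.2312 - 184.5883 = 70.6429 kg/day


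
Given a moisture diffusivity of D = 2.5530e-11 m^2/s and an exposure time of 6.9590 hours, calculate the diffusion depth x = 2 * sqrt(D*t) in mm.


t = 6.9590 hr * 3600 = 25052.4000 s
D * t = 2.5530e-11 * 25052.4000 = 6.3959e-07
x = 2 * sqrt(D*t) = 2 * sqrt(6.3959e-07) = 0.00159948 m = 1.5995 mm


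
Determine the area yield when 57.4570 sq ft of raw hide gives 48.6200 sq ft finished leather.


Formula: Yield = finished / raw * 100
Substituting: Yield = 48.6200 / 57.4570 * 100
Result: 84.6198 %


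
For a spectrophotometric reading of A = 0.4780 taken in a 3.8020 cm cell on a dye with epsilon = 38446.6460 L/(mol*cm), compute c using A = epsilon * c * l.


Formula: c = A / (epsilon * l)
Substituting: c = 0.4780 / (38446.6460 * 3.8020)
Result: 3.2701e-06 mol/L


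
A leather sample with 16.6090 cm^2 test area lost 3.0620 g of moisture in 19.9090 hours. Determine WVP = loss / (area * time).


Formula: WVP = loss / (area * time)
Substituting: WVP = 3.0620 / (16.6090 * 19.9090)
Result: 0.00926003 g/(cm^2*hr)


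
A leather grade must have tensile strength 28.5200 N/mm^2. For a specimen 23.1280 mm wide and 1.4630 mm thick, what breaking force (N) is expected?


Formula: F = TS * w * t
Substituting: F = 28.5200 * 23.1280 * 1.4630
Result: 965.0102 N


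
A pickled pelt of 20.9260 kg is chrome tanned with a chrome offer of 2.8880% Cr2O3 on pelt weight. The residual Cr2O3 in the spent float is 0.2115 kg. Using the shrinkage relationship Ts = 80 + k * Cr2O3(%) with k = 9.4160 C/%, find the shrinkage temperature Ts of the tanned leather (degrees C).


Offered = pelt * offer_pct / 100 = 20.9260 * 2.8880 / 100 = 0.6043 kg
Uptake = offered - residual = 0.6043 - 0.2115 = 0.3928 kg
Cr2O3% on pelt = uptake / pelt * 100 = 0.3928 / 20.9260 * 100 = 1.8773 %
Ts = 80 + k * Cr2O3% = 80 + 9.4160 * 1.8773 = 97.6766 C


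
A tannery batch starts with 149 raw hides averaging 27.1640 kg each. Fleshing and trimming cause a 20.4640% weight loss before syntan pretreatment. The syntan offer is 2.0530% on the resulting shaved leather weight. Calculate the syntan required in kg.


Total_raw = N * avg_wt = 149 * 27.1640 = 4047.4360 kg
Substrate = Total_raw * (1 - loss/100) = 4047.4360 * (1 - 20.4640/100) = 3219.1687 kg
Syntan = Substrate * pct / 100 = 3219.1687 * 2.0530 / 100 = 66.0895 kg


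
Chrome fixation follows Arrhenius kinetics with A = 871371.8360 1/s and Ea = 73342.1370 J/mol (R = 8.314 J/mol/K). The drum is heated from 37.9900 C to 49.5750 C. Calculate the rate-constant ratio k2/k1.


T1 = 37.9900 + 273.15 = 311.1400 K; T2 = 49.5750 + 273.15 = 322.7250 K
k1 = A * exp(-Ea/(R*T1)) = 871371.8360 * exp(-73342.1370/(8.314*311.1400)) = 4.2362e-07 1/s
k2 = A * exp(-Ea/(R*T2)) = 871371.8360 * exp(-73342.1370/(8.314*322.7250)) = 1.1722e-06 1/s
k2/k1 = 1.1722e-06 / 4.2362e-07 = 2.7670


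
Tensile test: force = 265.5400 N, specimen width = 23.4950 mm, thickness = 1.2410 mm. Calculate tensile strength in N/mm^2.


Formula: TS = force / (width * thickness)
Substituting: TS = 265.5400 / (23.4950 * 1.2410)
Result: 9.1072 N/mm^2


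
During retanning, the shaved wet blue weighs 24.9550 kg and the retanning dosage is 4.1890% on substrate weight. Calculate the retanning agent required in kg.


Formula: Retan = substrate * pct / 100
Substituting: Retan = 24.9550 * 4.1890 / 100
Result: 1.0454 kg


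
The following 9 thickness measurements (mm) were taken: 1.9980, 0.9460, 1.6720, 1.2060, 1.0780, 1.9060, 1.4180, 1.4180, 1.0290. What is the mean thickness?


Formula: Average = sum / n
Substituting: Average = 12.6710 / 9
Result: 1.4079 mm


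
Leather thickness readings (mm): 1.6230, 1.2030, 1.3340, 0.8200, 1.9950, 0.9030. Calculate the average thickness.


Formula: Average = sum / n
Substituting: Average = 7.8780 / 6
Result: 1.3130 mm


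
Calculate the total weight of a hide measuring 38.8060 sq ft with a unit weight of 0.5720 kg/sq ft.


Formula: Weight = area * weight_per_sqft
Substituting: Weight = 38.8060 * 0.5720
Result: 22.1970 kg


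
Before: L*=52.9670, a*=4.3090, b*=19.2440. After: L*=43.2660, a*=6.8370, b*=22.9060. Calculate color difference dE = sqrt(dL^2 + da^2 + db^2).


dL = -9.7010, da = 2.5280, db = 3.6620
dE = sqrt((-9.7010)^2 + 2.5280^2 + 3.6620^2) = 10.6729


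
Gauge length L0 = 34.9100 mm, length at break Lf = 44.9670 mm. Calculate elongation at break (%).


Formula: Elongation = (Lf - L0) / L0 * 100
Substituting: Elongation = (44.9670 - 34.9100) / 34.9100 * 100
Result: 28.8084 %


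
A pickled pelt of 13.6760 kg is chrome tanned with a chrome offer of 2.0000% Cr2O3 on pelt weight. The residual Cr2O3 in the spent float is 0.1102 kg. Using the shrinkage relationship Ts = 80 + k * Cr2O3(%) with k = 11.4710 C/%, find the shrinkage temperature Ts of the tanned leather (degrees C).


Offered = pelt * offer_pct / 100 = 13.6760 * 2.0000 / 100 = 0.2735 kg
Uptake = offered - residual = 0.2735 - 0.1102 = 0.1633 kg
Cr2O3% on pelt = uptake / pelt * 100 = 0.1633 / 13.6760 * 100 = 1.1942 %
Ts = 80 + k * Cr2O3% = 80 + 11.4710 * 1.1942 = 93.6988 C


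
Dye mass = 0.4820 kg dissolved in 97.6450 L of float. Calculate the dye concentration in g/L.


Formula: Conc = dye_mass(kg) / volume(L) * 1000
Substituting: Conc = 0.4820 / 97.6450 * 1000
Result: 4.9362 g/L


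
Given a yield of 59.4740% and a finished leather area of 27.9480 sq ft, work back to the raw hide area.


Formula: raw = finished * 100 / yield
Substituting: raw = 27.9480 * 100 / 59.4740
Result: 46.9920 sq ft


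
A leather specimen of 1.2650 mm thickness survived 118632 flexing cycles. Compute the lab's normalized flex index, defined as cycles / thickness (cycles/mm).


Formula: Index = cycles / thickness
Substituting: Index = 118632 / 1.2650
Result: 93780.2372 cycles/mm


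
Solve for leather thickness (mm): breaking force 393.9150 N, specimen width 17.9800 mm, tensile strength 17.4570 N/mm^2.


Formula: t = F / (TS * w)
Substituting: t = 393.9150 / (17.4570 * 17.9800)
Result: 1.2550 mm


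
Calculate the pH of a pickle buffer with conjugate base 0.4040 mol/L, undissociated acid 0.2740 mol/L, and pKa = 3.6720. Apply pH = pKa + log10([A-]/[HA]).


ratio = [A-] / [HA] = 0.4040 / 0.2740 = 1.4745
log10(ratio) = 0.1686
pH = pKa + log10(ratio) = 3.6720 + 0.1686 = 3.8406


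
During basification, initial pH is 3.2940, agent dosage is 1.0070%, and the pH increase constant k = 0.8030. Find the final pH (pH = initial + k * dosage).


Formula: pH_final = pH_initial + k * base_pct
Substituting: pH_final = 3.2940 + 0.8030 * 1.0070
Result: 4.1026


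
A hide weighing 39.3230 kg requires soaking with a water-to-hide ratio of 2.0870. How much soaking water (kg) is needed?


Formula: Water = hide_weight * ratio
Substituting: Water = 39.3230 * 2.0870
Result: 82.0671 kg


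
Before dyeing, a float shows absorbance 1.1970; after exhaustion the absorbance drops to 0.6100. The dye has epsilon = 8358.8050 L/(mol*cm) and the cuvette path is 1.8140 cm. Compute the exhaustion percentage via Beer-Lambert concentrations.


c_initial = A_i / (epsilon * l) = 1.1970 / (8358.8050 * 1.8140) = 7.8943e-05 mol/L
c_final = A_f / (epsilon * l) = 0.6100 / (8358.8050 * 1.8140) = 4.0230e-05 mol/L
Exhaustion = (c_initial - c_final) / c_initial * 100 = (7.8943e-05 - 4.0230e-05) / 7.8943e-05 * 100 = 49.0393 %


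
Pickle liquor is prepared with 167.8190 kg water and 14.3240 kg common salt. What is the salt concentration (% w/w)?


Formula: Conc = salt / (water + salt) * 100
Substituting: Conc = 14.3240 / (167.8190 + 14.3240) * 100
Result: 7.8642 %


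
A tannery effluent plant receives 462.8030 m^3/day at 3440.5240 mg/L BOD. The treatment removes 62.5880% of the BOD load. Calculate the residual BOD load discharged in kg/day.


Load_in = volume * conc / 1000 = 462.8030 * 3440.5240 / 1000 = 1592.2848 kg/day
Removed = Load_in * eff / 100 = 1592.2848 * 62.5880 / 100 = 996.5792 kg/day
Load_out = Load_in - Removed = 1592.2848 - 996.5792 = 595.7056 kg/day


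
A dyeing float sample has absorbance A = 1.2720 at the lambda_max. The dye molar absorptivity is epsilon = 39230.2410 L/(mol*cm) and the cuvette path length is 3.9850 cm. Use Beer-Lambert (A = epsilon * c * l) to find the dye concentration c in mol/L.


Formula: c = A / (epsilon * l)
Substituting: c = 1.2720 / (39230.2410 * 3.9850)
Result: 8.1365e-06 mol/L


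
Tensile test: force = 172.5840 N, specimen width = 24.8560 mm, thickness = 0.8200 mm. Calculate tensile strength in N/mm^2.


Formula: TS = force / (width * thickness)
Substituting: TS = 172.5840 / (24.8560 * 0.8200)
Result: 8.4675 N/mm^2


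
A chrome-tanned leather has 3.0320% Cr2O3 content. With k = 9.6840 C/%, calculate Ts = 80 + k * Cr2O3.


Formula: Ts = 80 + k * Cr2O3
Substituting: Ts = 80 + 9.6840 * 3.0320
Result: 109.3619 C


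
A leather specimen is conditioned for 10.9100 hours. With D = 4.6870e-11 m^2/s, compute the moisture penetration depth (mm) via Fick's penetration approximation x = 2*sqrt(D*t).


t = 10.9100 hr * 3600 = 39276.0000 s
D * t = 4.6870e-11 * 39276.0000 = 1.8409e-06
x = 2 * sqrt(D*t) = 2 * sqrt(1.8409e-06) = 0.00271357 m = 2.7136 mm


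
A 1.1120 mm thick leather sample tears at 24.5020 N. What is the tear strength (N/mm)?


Formula: Tear strength = force / thickness
Substituting: Tear strength = 24.5020 / 1.1120
Result: 22.0342 N/mm


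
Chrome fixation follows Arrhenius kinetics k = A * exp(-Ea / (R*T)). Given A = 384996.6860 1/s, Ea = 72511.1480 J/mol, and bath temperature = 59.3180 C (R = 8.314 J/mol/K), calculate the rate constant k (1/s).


T_K = T_C + 273.15 = 59.3180 + 273.15 = 332.4680 K
exponent = -Ea / (R * T_K) = -72511.1480 / (8.314 * 332.4680) = -26.2328
k = A * exp(exponent) = 384996.6860 * exp(-26.2328) = 1.5584e-06 1/s


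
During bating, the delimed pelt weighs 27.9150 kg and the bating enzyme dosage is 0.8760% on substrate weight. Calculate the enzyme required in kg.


Formula: Enzyme = substrate * pct / 100
Substituting: Enzyme = 27.9150 * 0.8760 / 100
Result: 0.2445 kg


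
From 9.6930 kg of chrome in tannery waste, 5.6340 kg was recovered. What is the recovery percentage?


Formula: Recovery = recovered / input * 100
Substituting: Recovery = 5.6340 / 9.6930 * 100
Result: 58.1244 %


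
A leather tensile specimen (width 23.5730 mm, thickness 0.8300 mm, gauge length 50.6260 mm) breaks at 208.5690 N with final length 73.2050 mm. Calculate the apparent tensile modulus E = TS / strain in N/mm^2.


TS = F / (w * t) = 208.5690 / (23.5730 * 0.8300) = 10.6600 N/mm^2
strain = (Lf - L0) / L0 = (73.2050 - 50.6260) / 50.6260 = 0.4460
E = TS / strain = 10.6600 / 0.4460 = 23.9015 N/mm^2


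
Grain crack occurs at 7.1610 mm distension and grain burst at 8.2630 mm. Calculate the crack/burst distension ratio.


Formula: Ratio = crack / burst
Substituting: Ratio = 7.1610 / 8.2630
Result: 0.8666


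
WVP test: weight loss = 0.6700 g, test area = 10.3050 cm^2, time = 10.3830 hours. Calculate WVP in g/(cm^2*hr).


Formula: WVP = loss / (area * time)
Substituting: WVP = 0.6700 / (10.3050 * 10.3830)
Result: 0.00626187 g/(cm^2*hr)


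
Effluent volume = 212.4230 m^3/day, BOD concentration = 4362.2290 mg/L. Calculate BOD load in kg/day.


Formula: BOD_load = volume * conc / 1000
Substituting: BOD_load = 212.4230 * 4362.2290 / 1000
Result: 926.6378 kg/day


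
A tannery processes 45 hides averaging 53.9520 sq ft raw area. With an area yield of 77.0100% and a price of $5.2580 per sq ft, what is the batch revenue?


Raw_total = N * avg_area = 45 * 53.9520 = 2427.8400 sq ft
Finished = Raw_total * yield / 100 = 2427.8400 * 77.0100 / 100 = 1869.6796 sq ft
Value = Finished * price = 1869.6796 * 5.2580 = 9830.7753 $


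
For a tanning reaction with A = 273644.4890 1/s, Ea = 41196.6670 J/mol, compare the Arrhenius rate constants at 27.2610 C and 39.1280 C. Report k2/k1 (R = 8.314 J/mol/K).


T1 = 27.2610 + 273.15 = 300.4110 K; T2 = 39.1280 + 273.15 = 312.2780 K
k1 = A * exp(-Ea/(R*T1)) = 273644.4890 * exp(-41196.6670/(8.314*300.4110)) = 0.018783 1/s
k2 = A * exp(-Ea/(R*T2)) = 273644.4890 * exp(-41196.6670/(8.314*312.2780)) = 0.0351548 1/s
k2/k1 = 0.0351548 / 0.018783 = 1.8716


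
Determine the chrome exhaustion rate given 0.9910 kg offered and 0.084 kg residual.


Formula: Uptake = (offered - residual) / offered * 100
Substituting: Uptake = (0.9910 - 0.084) / 0.9910 * 100
Result: 91.5237 %


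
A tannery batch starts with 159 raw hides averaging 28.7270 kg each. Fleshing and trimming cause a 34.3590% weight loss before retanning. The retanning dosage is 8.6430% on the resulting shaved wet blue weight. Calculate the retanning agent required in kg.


Total_raw = N * avg_wt = 159 * 28.7270 = 4567.5930 kg
Substrate = Total_raw * (1 - loss/100) = 4567.5930 * (1 - 34.3590/100) = 2998.2137 kg
Retan = Substrate * pct / 100 = 2998.2137 * 8.6430 / 100 = 259.1356 kg


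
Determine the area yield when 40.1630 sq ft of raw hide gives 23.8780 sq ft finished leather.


Formula: Yield = finished / raw * 100
Substituting: Yield = 23.8780 / 40.1630 * 100
Result: 59.4527 %


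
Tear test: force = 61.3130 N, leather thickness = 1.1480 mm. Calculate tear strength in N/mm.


Formula: Tear strength = force / thickness
Substituting: Tear strength = 61.3130 / 1.1480
Result: 53.4085 N/mm


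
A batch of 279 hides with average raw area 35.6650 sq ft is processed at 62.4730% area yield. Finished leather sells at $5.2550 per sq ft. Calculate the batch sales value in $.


Raw_total = N * avg_area = 279 * 35.6650 = 9950.5350 sq ft
Finished = Raw_total * yield / 100 = 9950.5350 * 62.4730 / 100 = 6216.3977 sq ft
Value = Finished * price = 6216.3977 * 5.2550 = 32667.1701 $


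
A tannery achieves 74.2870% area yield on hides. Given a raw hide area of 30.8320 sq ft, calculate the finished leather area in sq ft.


Formula: finished = raw * yield / 100
Substituting: finished = 30.8320 * 74.2870 / 100
Result: 22.9042 sq ft
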